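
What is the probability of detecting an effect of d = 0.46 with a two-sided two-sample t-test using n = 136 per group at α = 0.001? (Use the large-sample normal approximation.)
Power ≈ 0.69

Power calculation (two-sample t-test, normal approximation):
z_β = d · √(n/2) - z_{α/2}
z_β = 0.46 · √(136/2) - 3.291
z_β = 0.46 · 8.246 - 3.291
z_β = 0.503

Power = Φ(z_β) = Φ(0.503) ≈ 0.692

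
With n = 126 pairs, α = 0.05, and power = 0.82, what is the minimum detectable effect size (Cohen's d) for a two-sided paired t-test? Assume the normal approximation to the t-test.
d ≈ 0.26

Minimum detectable effect (paired t-test, normal approximation):
d = (z_{α/2} + z_β) / √n
d = (1.960 + 0.915) / √126
d = 2.875 / 11.225
d ≈ 0.26

By Cohen's convention (0.2 small / 0.5 medium / 0.8 large): small effect.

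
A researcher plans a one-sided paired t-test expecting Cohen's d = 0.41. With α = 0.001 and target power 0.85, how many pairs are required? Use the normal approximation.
n = 102 pairs

Sample size formula (paired t-test, normal approximation):
n = ((z_α + z_β) / d)²

z_α = 3.090 (for α = 0.001, one-sided)
z_β = 1.036 (for power = 0.85)
d = 0.41

n = ((3.090 + 1.036) / 0.41)²
n = (10.063)²
n ≈ 101.26
Round up to the next whole number: n = 102 pairs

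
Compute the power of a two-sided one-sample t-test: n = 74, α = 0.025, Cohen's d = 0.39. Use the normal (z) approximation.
Power ≈ 0.87

Power calculation (one-sample t-test, normal approximation):
z_β = d · √n - z_{α/2}
z_β = 0.39 · √74 - 2.241
z_β = 0.39 · 8.602 - 2.241
z_β = 1.114

Power = Φ(z_β) = Φ(1.114) ≈ 0.867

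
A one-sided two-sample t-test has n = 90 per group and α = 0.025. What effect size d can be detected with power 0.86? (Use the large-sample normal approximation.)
d ≈ 0.45

Minimum detectable effect (two-sample t-test, normal approximation):
d = (z_α + z_β) / √(n/2)
d = (1.960 + 1.080) / √(90/2)
d = 3.040 / 6.708
d ≈ 0.45

By Cohen's convention (0.2 small / 0.5 medium / 0.8 large): small effect.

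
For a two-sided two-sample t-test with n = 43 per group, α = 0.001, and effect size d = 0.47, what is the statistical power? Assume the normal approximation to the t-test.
Power ≈ 0.13

Power calculation (two-sample t-test, normal approximation):
z_β = d · √(n/2) - z_{α/2}
z_β = 0.47 · √(43/2) - 3.291
z_β = 0.47 · 4.637 - 3.291
z_β = -1.111

Power = Φ(z_β) = Φ(-1.111) ≈ 0.133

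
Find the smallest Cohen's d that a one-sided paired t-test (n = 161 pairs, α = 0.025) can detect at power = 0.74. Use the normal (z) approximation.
d ≈ 0.21

Minimum detectable effect (paired t-test, normal approximation):
d = (z_α + z_β) / √n
d = (1.960 + 0.643) / √161
d = 2.603 / 12.689
d ≈ 0.21

By Cohen's convention (0.2 small / 0.5 medium / 0.8 large): small effect.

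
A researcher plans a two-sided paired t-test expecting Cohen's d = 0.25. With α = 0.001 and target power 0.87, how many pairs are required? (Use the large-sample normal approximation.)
n = 313 pairs

Sample size formula (paired t-test, normal approximation):
n = ((z_{α/2} + z_β) / d)²

z_{α/2} = 3.291 (for α = 0.001, two-sided)
z_β = 1.126 (for power = 0.87)
d = 0.25

n = ((3.291 + 1.126) / 0.25)²
n = (17.668)²
n ≈ 312.16
Round up to the next whole number: n = 313 pairs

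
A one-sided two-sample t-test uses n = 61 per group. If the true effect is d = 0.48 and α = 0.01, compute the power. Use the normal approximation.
Power ≈ 0.63

Power calculation (two-sample t-test, normal approximation):
z_β = d · √(n/2) - z_α
z_β = 0.48 · √(61/2) - 2.326
z_β = 0.48 · 5.523 - 2.326
z_β = 0.325

Power = Φ(z_β) = Φ(0.325) ≈ 0.627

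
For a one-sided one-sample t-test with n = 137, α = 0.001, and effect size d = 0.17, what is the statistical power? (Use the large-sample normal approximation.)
Power ≈ 0.14

Power calculation (one-sample t-test, normal approximation):
z_β = d · √n - z_α
z_β = 0.17 · √137 - 3.090
z_β = 0.17 · 11.705 - 3.090
z_β = -1.100

Power = Φ(z_β) = Φ(-1.100) ≈ 0.136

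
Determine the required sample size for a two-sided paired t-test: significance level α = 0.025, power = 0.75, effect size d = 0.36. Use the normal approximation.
n = 66 pairs

Sample size formula (paired t-test, normal approximation):
n = ((z_{α/2} + z_β) / d)²

z_{α/2} = 2.241 (for α = 0.025, two-sided)
z_β = 0.674 (for power = 0.75)
d = 0.36

n = ((2.241 + 0.674) / 0.36)²
n = (8.097)²
n ≈ 65.56
Round up to the next whole number: n = 66 pairs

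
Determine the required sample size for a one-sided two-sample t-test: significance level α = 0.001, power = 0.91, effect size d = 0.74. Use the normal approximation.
n = 72 per group

Sample size formula (two-sample t-test, normal approximation):
n = 2 · ((z_α + z_β) / d)²

z_α = 3.090 (for α = 0.001, one-sided)
z_β = 1.341 (for power = 0.91)
d = 0.74

n = 2 · ((3.090 + 1.341) / 0.74)²
n = 2 · (5.988)²
n ≈ 71.71
Round up to the next whole number: n = 72 per group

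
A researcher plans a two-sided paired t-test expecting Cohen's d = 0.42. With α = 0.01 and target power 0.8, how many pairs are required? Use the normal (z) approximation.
n = 67 pairs

Sample size formula (paired t-test, normal approximation):
n = ((z_{α/2} + z_β) / d)²

z_{α/2} = 2.576 (for α = 0.01, two-sided)
z_β = 0.842 (for power = 0.8)
d = 0.42

n = ((2.576 + 0.842) / 0.42)²
n = (8.138)²
n ≈ 66.23
Round up to the next whole number: n = 67 pairs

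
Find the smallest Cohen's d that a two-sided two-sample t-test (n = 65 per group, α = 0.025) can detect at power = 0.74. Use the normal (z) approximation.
d ≈ 0.51

Minimum detectable effect (two-sample t-test, normal approximation):
d = (z_{α/2} + z_β) / √(n/2)
d = (2.241 + 0.643) / √(65/2)
d = 2.885 / 5.701
d ≈ 0.51

By Cohen's convention (0.2 small / 0.5 medium / 0.8 large): medium effect.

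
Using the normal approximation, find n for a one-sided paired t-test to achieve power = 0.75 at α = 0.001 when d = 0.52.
n = 53 pairs

Sample size formula (paired t-test, normal approximation):
n = ((z_α + z_β) / d)²

z_α = 3.090 (for α = 0.001, one-sided)
z_β = 0.674 (for power = 0.75)
d = 0.52

n = ((3.090 + 0.674) / 0.52)²
n = (7.238)²
n ≈ 52.39
Round up to the next whole number: n = 53 pairs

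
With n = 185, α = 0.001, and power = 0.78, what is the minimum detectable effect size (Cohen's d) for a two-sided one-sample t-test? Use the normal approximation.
d ≈ 0.30

Minimum detectable effect (one-sample t-test, normal approximation):
d = (z_{α/2} + z_β) / √n
d = (3.291 + 0.772) / √185
d = 4.063 / 13.601
d ≈ 0.30

By Cohen's convention (0.2 small / 0.5 medium / 0.8 large): small effect.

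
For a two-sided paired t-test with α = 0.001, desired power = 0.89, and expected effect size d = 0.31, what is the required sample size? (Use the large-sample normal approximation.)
n = 213 pairs

Sample size formula (paired t-test, normal approximation):
n = ((z_{α/2} + z_β) / d)²

z_{α/2} = 3.291 (for α = 0.001, two-sided)
z_β = 1.227 (for power = 0.89)
d = 0.31

n = ((3.291 + 1.227) / 0.31)²
n = (14.574)²
n ≈ 212.40
Round up to the next whole number: n = 213 pairs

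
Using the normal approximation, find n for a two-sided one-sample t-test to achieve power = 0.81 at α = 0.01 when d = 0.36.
n = 93

Sample size formula (one-sample t-test, normal approximation):
n = ((z_{α/2} + z_β) / d)²

z_{α/2} = 2.576 (for α = 0.01, two-sided)
z_β = 0.878 (for power = 0.81)
d = 0.36

n = ((2.576 + 0.878) / 0.36)²
n = (9.594)²
n ≈ 92.04
Round up to the next whole number: n = 93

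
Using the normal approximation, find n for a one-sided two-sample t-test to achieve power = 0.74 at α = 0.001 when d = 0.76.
n = 49 per group

Sample size formula (two-sample t-test, normal approximation):
n = 2 · ((z_α + z_β) / d)²

z_α = 3.090 (for α = 0.001, one-sided)
z_β = 0.643 (for power = 0.74)
d = 0.76

n = 2 · ((3.090 + 0.643) / 0.76)²
n = 2 · (4.912)²
n ≈ 48.26
Round up to the next whole number: n = 49 per group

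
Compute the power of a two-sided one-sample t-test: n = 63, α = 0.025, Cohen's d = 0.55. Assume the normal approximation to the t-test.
Power ≈ 0.98

Power calculation (one-sample t-test, normal approximation):
z_β = d · √n - z_{α/2}
z_β = 0.55 · √63 - 2.241
z_β = 0.55 · 7.937 - 2.241
z_β = 2.124

Power = Φ(z_β) = Φ(2.124) ≈ 0.983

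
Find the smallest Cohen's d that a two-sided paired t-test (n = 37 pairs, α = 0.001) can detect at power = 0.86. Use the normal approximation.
d ≈ 0.72

Minimum detectable effect (paired t-test, normal approximation):
d = (z_{α/2} + z_β) / √n
d = (3.291 + 1.080) / √37
d = 4.371 / 6.083
d ≈ 0.72

By Cohen's convention (0.2 small / 0.5 medium / 0.8 large): medium effect.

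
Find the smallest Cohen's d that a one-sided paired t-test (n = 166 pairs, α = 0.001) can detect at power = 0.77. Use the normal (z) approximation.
d ≈ 0.30

Minimum detectable effect (paired t-test, normal approximation):
d = (z_α + z_β) / √n
d = (3.090 + 0.739) / √166
d = 3.829 / 12.884
d ≈ 0.30

By Cohen's convention (0.2 small / 0.5 medium / 0.8 large): small effect.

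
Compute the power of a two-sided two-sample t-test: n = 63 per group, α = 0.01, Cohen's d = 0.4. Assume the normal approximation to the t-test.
Power ≈ 0.37

Power calculation (two-sample t-test, normal approximation):
z_β = d · √(n/2) - z_{α/2}
z_β = 0.4 · √(63/2) - 2.576
z_β = 0.4 · 5.612 - 2.576
z_β = -0.331

Power = Φ(z_β) = Φ(-0.331) ≈ 0.370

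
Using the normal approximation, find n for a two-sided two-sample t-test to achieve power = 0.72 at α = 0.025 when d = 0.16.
n = 624 per group

Sample size formula (two-sample t-test, normal approximation):
n = 2 · ((z_{α/2} + z_β) / d)²

z_{α/2} = 2.241 (for α = 0.025, two-sided)
z_β = 0.583 (for power = 0.72)
d = 0.16

n = 2 · ((2.241 + 0.583) / 0.16)²
n = 2 · (17.650)²
n ≈ 623.04
Round up to the next whole number: n = 624 per group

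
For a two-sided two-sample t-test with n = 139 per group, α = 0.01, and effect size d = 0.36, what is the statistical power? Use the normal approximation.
Power ≈ 0.66

Power calculation (two-sample t-test, normal approximation):
z_β = d · √(n/2) - z_{α/2}
z_β = 0.36 · √(139/2) - 2.576
z_β = 0.36 · 8.337 - 2.576
z_β = 0.425

Power = Φ(z_β) = Φ(0.425) ≈ 0.665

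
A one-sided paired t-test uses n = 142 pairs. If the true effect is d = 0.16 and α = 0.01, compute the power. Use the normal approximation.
Power ≈ 0.34

Power calculation (paired t-test, normal approximation):
z_β = d · √n - z_α
z_β = 0.16 · √142 - 2.326
z_β = 0.16 · 11.916 - 2.326
z_β = -0.420

Power = Φ(z_β) = Φ(-0.420) ≈ 0.337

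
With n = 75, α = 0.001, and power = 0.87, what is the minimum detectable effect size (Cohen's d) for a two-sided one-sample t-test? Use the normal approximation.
d ≈ 0.51

Minimum detectable effect (one-sample t-test, normal approximation):
d = (z_{α/2} + z_β) / √n
d = (3.291 + 1.126) / √75
d = 4.417 / 8.660
d ≈ 0.51

By Cohen's convention (0.2 small / 0.5 medium / 0.8 large): medium effect.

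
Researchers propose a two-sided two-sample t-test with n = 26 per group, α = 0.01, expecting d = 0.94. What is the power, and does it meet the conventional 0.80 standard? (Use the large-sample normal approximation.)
Power ≈ 0.79; the study is underpowered (power < 0.80)

Power calculation (two-sample t-test, normal approximation):
z_β = d · √(n/2) - z_{α/2}
z_β = 0.94 · √(26/2) - 2.576
z_β = 0.94 · 3.606 - 2.576
z_β = 0.813

Power = Φ(z_β) = Φ(0.813) ≈ 0.792

Effect size d = 0.94 is large by Cohen's convention (0.2/0.5/0.8).

Threshold: power ≥ 0.80 is conventionally adequate.
Power ≈ 0.79 → the study is underpowered (power < 0.80).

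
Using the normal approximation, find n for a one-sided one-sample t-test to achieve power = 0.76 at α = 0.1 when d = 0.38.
n = 28

Sample size formula (one-sample t-test, normal approximation):
n = ((z_α + z_β) / d)²

z_α = 1.282 (for α = 0.1, one-sided)
z_β = 0.706 (for power = 0.76)
d = 0.38

n = ((1.282 + 0.706) / 0.38)²
n = (5.232)²
n ≈ 27.37
Round up to the next whole number: n = 28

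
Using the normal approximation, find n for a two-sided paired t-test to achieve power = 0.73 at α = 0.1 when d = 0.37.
n = 38 pairs

Sample size formula (paired t-test, normal approximation):
n = ((z_{α/2} + z_β) / d)²

z_{α/2} = 1.645 (for α = 0.1, two-sided)
z_β = 0.613 (for power = 0.73)
d = 0.37

n = ((1.645 + 0.613) / 0.37)²
n = (6.103)²
n ≈ 37.25
Round up to the next whole number: n = 38 pairs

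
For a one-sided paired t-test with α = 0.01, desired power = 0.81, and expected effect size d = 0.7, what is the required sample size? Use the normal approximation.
n = 21 pairs

Sample size formula (paired t-test, normal approximation):
n = ((z_α + z_β) / d)²

z_α = 2.326 (for α = 0.01, one-sided)
z_β = 0.878 (for power = 0.81)
d = 0.7

n = ((2.326 + 0.878) / 0.7)²
n = (4.577)²
n ≈ 20.95
Round up to the next whole number: n = 21 pairs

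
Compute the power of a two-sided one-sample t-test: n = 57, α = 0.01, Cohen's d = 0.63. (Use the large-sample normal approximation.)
Power ≈ 0.99

Power calculation (one-sample t-test, normal approximation):
z_β = d · √n - z_{α/2}
z_β = 0.63 · √57 - 2.576
z_β = 0.63 · 7.550 - 2.576
z_β = 2.181

Power = Φ(z_β) = Φ(2.181) ≈ 0.985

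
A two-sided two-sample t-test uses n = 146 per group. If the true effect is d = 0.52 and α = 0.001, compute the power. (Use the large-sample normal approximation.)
Power ≈ 0.88

Power calculation (two-sample t-test, normal approximation):
z_β = d · √(n/2) - z_{α/2}
z_β = 0.52 · √(146/2) - 3.291
z_β = 0.52 · 8.544 - 3.291
z_β = 1.152

Power = Φ(z_β) = Φ(1.152) ≈ 0.875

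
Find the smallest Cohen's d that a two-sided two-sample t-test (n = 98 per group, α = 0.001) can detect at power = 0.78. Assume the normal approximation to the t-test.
d ≈ 0.58

Minimum detectable effect (two-sample t-test, normal approximation):
d = (z_{α/2} + z_β) / √(n/2)
d = (3.291 + 0.772) / √(98/2)
d = 4.063 / 7.000
d ≈ 0.58

By Cohen's convention (0.2 small / 0.5 medium / 0.8 large): medium effect.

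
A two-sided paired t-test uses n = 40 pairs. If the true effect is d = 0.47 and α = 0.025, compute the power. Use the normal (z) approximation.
Power ≈ 0.77

Power calculation (paired t-test, normal approximation):
z_β = d · √n - z_{α/2}
z_β = 0.47 · √40 - 2.241
z_β = 0.47 · 6.325 - 2.241
z_β = 0.731

Power = Φ(z_β) = Φ(0.731) ≈ 0.768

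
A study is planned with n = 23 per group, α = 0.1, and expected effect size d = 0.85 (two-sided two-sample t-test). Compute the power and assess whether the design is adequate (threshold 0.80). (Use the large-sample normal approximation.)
Power ≈ 0.89; the study is adequately powered (power ≥ 0.80)

Power calculation (two-sample t-test, normal approximation):
z_β = d · √(n/2) - z_{α/2}
z_β = 0.85 · √(23/2) - 1.645
z_β = 0.85 · 3.391 - 1.645
z_β = 1.238

Power = Φ(z_β) = Φ(1.238) ≈ 0.892

Effect size d = 0.85 is large by Cohen's convention (0.2/0.5/0.8).

Threshold: power ≥ 0.80 is conventionally adequate.
Power ≈ 0.89 → the study is adequately powered (power ≥ 0.80).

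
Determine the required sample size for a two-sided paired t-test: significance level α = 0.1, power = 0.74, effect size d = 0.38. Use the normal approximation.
n = 37 pairs

Sample size formula (paired t-test, normal approximation):
n = ((z_{α/2} + z_β) / d)²

z_{α/2} = 1.645 (for α = 0.1, two-sided)
z_β = 0.643 (for power = 0.74)
d = 0.38

n = ((1.645 + 0.643) / 0.38)²
n = (6.021)²
n ≈ 36.25
Round up to the next whole number: n = 37 pairs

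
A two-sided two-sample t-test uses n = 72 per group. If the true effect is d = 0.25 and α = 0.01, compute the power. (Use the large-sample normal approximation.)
Power ≈ 0.14

Power calculation (two-sample t-test, normal approximation):
z_β = d · √(n/2) - z_{α/2}
z_β = 0.25 · √(72/2) - 2.576
z_β = 0.25 · 6.000 - 2.576
z_β = -1.076

Power = Φ(z_β) = Φ(-1.076) ≈ 0.141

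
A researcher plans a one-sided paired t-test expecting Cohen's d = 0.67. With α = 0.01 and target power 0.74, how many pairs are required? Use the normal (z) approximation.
n = 20 pairs

Sample size formula (paired t-test, normal approximation):
n = ((z_α + z_β) / d)²

z_α = 2.326 (for α = 0.01, one-sided)
z_β = 0.643 (for power = 0.74)
d = 0.67

n = ((2.326 + 0.643) / 0.67)²
n = (4.431)²
n ≈ 19.63
Round up to the next whole number: n = 20 pairs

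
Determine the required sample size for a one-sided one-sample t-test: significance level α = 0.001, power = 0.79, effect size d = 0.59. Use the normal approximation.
n = 44

Sample size formula (one-sample t-test, normal approximation):
n = ((z_α + z_β) / d)²

z_α = 3.090 (for α = 0.001, one-sided)
z_β = 0.806 (for power = 0.79)
d = 0.59

n = ((3.090 + 0.806) / 0.59)²
n = (6.603)²
n ≈ 43.60
Round up to the next whole number: n = 44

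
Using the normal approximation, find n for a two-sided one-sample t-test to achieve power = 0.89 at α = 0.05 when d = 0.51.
n = 40

Sample size formula (one-sample t-test, normal approximation):
n = ((z_{α/2} + z_β) / d)²

z_{α/2} = 1.960 (for α = 0.05, two-sided)
z_β = 1.227 (for power = 0.89)
d = 0.51

n = ((1.960 + 1.227) / 0.51)²
n = (6.249)²
n ≈ 39.05
Round up to the next whole number: n = 40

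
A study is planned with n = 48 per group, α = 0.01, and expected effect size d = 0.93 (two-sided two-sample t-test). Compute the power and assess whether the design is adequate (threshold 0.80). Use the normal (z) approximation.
Power ≈ 0.98; the study is adequately powered (power ≥ 0.80)

Power calculation (two-sample t-test, normal approximation):
z_β = d · √(n/2) - z_{α/2}
z_β = 0.93 · √(48/2) - 2.576
z_β = 0.93 · 4.899 - 2.576
z_β = 1.980

Power = Φ(z_β) = Φ(1.980) ≈ 0.976

Effect size d = 0.93 is large by Cohen's convention (0.2/0.5/0.8).

Threshold: power ≥ 0.80 is conventionally adequate.
Power ≈ 0.98 → the study is adequately powered (power ≥ 0.80).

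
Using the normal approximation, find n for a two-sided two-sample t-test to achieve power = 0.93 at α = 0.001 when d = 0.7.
n = 93 per group

Sample size formula (two-sample t-test, normal approximation):
n = 2 · ((z_{α/2} + z_β) / d)²

z_{α/2} = 3.291 (for α = 0.001, two-sided)
z_β = 1.476 (for power = 0.93)
d = 0.7

n = 2 · ((3.291 + 1.476) / 0.7)²
n = 2 · (6.810)²
n ≈ 92.75
Round up to the next whole number: n = 93 per group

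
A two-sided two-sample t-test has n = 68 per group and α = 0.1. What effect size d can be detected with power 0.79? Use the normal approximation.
d ≈ 0.42

Minimum detectable effect (two-sample t-test, normal approximation):
d = (z_{α/2} + z_β) / √(n/2)
d = (1.645 + 0.806) / √(68/2)
d = 2.451 / 5.831
d ≈ 0.42

By Cohen's convention (0.2 small / 0.5 medium / 0.8 large): small effect.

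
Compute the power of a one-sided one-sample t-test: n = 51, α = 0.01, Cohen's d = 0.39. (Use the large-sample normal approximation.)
Power ≈ 0.68

Power calculation (one-sample t-test, normal approximation):
z_β = d · √n - z_α
z_β = 0.39 · √51 - 2.326
z_β = 0.39 · 7.141 - 2.326
z_β = 0.459

Power = Φ(z_β) = Φ(0.459) ≈ 0.677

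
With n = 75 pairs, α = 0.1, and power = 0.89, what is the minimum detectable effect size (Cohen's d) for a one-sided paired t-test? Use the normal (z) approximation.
d ≈ 0.29

Minimum detectable effect (paired t-test, normal approximation):
d = (z_α + z_β) / √n
d = (1.282 + 1.227) / √75
d = 2.508 / 8.660
d ≈ 0.29

By Cohen's convention (0.2 small / 0.5 medium / 0.8 large): small effect.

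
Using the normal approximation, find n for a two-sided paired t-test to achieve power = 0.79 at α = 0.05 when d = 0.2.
n = 192 pairs

Sample size formula (paired t-test, normal approximation):
n = ((z_{α/2} + z_β) / d)²

z_{α/2} = 1.960 (for α = 0.05, two-sided)
z_β = 0.806 (for power = 0.79)
d = 0.2

n = ((1.960 + 0.806) / 0.2)²
n = (13.830)²
n ≈ 191.27
Round up to the next whole number: n = 192 pairs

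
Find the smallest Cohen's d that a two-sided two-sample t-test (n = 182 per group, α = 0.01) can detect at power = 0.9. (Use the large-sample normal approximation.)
d ≈ 0.40

Minimum detectable effect (two-sample t-test, normal approximation):
d = (z_{α/2} + z_β) / √(n/2)
d = (2.576 + 1.282) / √(182/2)
d = 3.857 / 9.539
d ≈ 0.40

By Cohen's convention (0.2 small / 0.5 medium / 0.8 large): small effect.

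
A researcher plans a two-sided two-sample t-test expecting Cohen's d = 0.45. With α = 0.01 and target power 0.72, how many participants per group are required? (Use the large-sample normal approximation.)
n = 99 per group

Sample size formula (two-sample t-test, normal approximation):
n = 2 · ((z_{α/2} + z_β) / d)²

z_{α/2} = 2.576 (for α = 0.01, two-sided)
z_β = 0.583 (for power = 0.72)
d = 0.45

n = 2 · ((2.576 + 0.583) / 0.45)²
n = 2 · (7.020)²
n ≈ 98.56
Round up to the next whole number: n = 99 per group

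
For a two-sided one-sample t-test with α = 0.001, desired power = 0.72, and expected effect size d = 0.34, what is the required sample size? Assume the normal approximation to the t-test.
n = 130

Sample size formula (one-sample t-test, normal approximation):
n = ((z_{α/2} + z_β) / d)²

z_{α/2} = 3.291 (for α = 0.001, two-sided)
z_β = 0.583 (for power = 0.72)
d = 0.34

n = ((3.291 + 0.583) / 0.34)²
n = (11.394)²
n ≈ 129.82
Round up to the next whole number: n = 130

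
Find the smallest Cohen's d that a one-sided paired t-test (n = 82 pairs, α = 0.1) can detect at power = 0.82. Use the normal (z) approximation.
d ≈ 0.24

Minimum detectable effect (paired t-test, normal approximation):
d = (z_α + z_β) / √n
d = (1.282 + 0.915) / √82
d = 2.197 / 9.055
d ≈ 0.24

By Cohen's convention (0.2 small / 0.5 medium / 0.8 large): small effect.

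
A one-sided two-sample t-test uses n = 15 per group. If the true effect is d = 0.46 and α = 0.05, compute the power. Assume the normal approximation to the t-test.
Power ≈ 0.35

Power calculation (two-sample t-test, normal approximation):
z_β = d · √(n/2) - z_α
z_β = 0.46 · √(15/2) - 1.645
z_β = 0.46 · 2.739 - 1.645
z_β = -0.385

Power = Φ(z_β) = Φ(-0.385) ≈ 0.350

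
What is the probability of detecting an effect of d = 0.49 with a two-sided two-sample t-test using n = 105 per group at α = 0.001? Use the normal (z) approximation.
Power ≈ 0.60

Power calculation (two-sample t-test, normal approximation):
z_β = d · √(n/2) - z_{α/2}
z_β = 0.49 · √(105/2) - 3.291
z_β = 0.49 · 7.246 - 3.291
z_β = 0.260

Power = Φ(z_β) = Φ(0.260) ≈ 0.603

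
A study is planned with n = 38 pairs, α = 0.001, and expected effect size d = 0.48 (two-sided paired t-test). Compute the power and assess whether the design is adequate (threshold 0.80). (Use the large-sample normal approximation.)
Power ≈ 0.37; the study is underpowered (power < 0.80)

Power calculation (paired t-test, normal approximation):
z_β = d · √n - z_{α/2}
z_β = 0.48 · √38 - 3.291
z_β = 0.48 · 6.164 - 3.291
z_β = -0.332

Power = Φ(z_β) = Φ(-0.332) ≈ 0.370

Effect size d = 0.48 is small by Cohen's convention (0.2/0.5/0.8).

Threshold: power ≥ 0.80 is conventionally adequate.
Power ≈ 0.37 → the study is underpowered (power < 0.80).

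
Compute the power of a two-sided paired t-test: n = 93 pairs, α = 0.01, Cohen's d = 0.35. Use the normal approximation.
Power ≈ 0.79

Power calculation (paired t-test, normal approximation):
z_β = d · √n - z_{α/2}
z_β = 0.35 · √93 - 2.576
z_β = 0.35 · 9.644 - 2.576
z_β = 0.799

Power = Φ(z_β) = Φ(0.799) ≈ 0.788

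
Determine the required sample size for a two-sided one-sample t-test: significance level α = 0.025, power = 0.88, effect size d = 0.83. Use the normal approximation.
n = 17

Sample size formula (one-sample t-test, normal approximation):
n = ((z_{α/2} + z_β) / d)²

z_{α/2} = 2.241 (for α = 0.025, two-sided)
z_β = 1.175 (for power = 0.88)
d = 0.83

n = ((2.241 + 1.175) / 0.83)²
n = (4.116)²
n ≈ 16.94
Round up to the next whole number: n = 17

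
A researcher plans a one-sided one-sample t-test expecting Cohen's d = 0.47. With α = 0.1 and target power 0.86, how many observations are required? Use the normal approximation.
n = 26

Sample size formula (one-sample t-test, normal approximation):
n = ((z_α + z_β) / d)²

z_α = 1.282 (for α = 0.1, one-sided)
z_β = 1.080 (for power = 0.86)
d = 0.47

n = ((1.282 + 1.080) / 0.47)²
n = (5.026)²
n ≈ 25.26
Round up to the next whole number: n = 26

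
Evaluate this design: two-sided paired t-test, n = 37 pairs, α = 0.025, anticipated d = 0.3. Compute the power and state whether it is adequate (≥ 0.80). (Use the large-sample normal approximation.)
Power ≈ 0.34; the study is underpowered (power < 0.80)

Power calculation (paired t-test, normal approximation):
z_β = d · √n - z_{α/2}
z_β = 0.3 · √37 - 2.241
z_β = 0.3 · 6.083 - 2.241
z_β = -0.417

Power = Φ(z_β) = Φ(-0.417) ≈ 0.338

Effect size d = 0.3 is small by Cohen's convention (0.2/0.5/0.8).

Threshold: power ≥ 0.80 is conventionally adequate.
Power ≈ 0.34 → the study is underpowered (power < 0.80).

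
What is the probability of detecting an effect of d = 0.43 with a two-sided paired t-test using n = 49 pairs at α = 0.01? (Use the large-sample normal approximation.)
Power ≈ 0.67

Power calculation (paired t-test, normal approximation):
z_β = d · √n - z_{α/2}
z_β = 0.43 · √49 - 2.576
z_β = 0.43 · 7.000 - 2.576
z_β = 0.434

Power = Φ(z_β) = Φ(0.434) ≈ 0.668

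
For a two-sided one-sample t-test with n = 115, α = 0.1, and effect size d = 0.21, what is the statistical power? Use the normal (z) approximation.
Power ≈ 0.73

Power calculation (one-sample t-test, normal approximation):
z_β = d · √n - z_{α/2}
z_β = 0.21 · √115 - 1.645
z_β = 0.21 · 10.724 - 1.645
z_β = 0.607

Power = Φ(z_β) = Φ(0.607) ≈ 0.728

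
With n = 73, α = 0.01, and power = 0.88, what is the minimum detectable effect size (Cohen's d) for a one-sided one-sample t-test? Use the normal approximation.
d ≈ 0.41

Minimum detectable effect (one-sample t-test, normal approximation):
d = (z_α + z_β) / √n
d = (2.326 + 1.175) / √73
d = 3.501 / 8.544
d ≈ 0.41

By Cohen's convention (0.2 small / 0.5 medium / 0.8 large): small effect.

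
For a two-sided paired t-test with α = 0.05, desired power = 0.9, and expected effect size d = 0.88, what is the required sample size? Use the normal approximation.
n = 14 pairs

Sample size formula (paired t-test, normal approximation):
n = ((z_{α/2} + z_β) / d)²

z_{α/2} = 1.960 (for α = 0.05, two-sided)
z_β = 1.282 (for power = 0.9)
d = 0.88

n = ((1.960 + 1.282) / 0.88)²
n = (3.684)²
n ≈ 13.57
Round up to the next whole number: n = 14 pairs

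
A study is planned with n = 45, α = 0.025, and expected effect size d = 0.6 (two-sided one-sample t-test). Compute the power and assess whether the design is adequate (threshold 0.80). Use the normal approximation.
Power ≈ 0.96; the study is adequately powered (power ≥ 0.80)

Power calculation (one-sample t-test, normal approximation):
z_β = d · √n - z_{α/2}
z_β = 0.6 · √45 - 2.241
z_β = 0.6 · 6.708 - 2.241
z_β = 1.784

Power = Φ(z_β) = Φ(1.784) ≈ 0.963

Effect size d = 0.6 is medium by Cohen's convention (0.2/0.5/0.8).

Threshold: power ≥ 0.80 is conventionally adequate.
Power ≈ 0.96 → the study is adequately powered (power ≥ 0.80).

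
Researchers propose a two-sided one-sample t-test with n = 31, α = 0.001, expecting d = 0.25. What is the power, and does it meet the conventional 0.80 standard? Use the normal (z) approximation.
Power ≈ 0.03; the study is underpowered (power < 0.80)

Power calculation (one-sample t-test, normal approximation):
z_β = d · √n - z_{α/2}
z_β = 0.25 · √31 - 3.291
z_β = 0.25 · 5.568 - 3.291
z_β = -1.899

Power = Φ(z_β) = Φ(-1.899) ≈ 0.029

Effect size d = 0.25 is small by Cohen's convention (0.2/0.5/0.8).

Threshold: power ≥ 0.80 is conventionally adequate.
Power ≈ 0.03 → the study is underpowered (power < 0.80).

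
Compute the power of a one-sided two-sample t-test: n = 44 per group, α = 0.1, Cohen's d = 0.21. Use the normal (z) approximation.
Power ≈ 0.38

Power calculation (two-sample t-test, normal approximation):
z_β = d · √(n/2) - z_α
z_β = 0.21 · √(44/2) - 1.282
z_β = 0.21 · 4.690 - 1.282
z_β = -0.297

Power = Φ(z_β) = Φ(-0.297) ≈ 0.383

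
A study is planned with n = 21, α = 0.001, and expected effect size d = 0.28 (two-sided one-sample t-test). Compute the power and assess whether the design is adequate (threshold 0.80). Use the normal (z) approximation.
Power ≈ 0.02; the study is underpowered (power < 0.80)

Power calculation (one-sample t-test, normal approximation):
z_β = d · √n - z_{α/2}
z_β = 0.28 · √21 - 3.291
z_β = 0.28 · 4.583 - 3.291
z_β = -2.007

Power = Φ(z_β) = Φ(-2.007) ≈ 0.022

Effect size d = 0.28 is small by Cohen's convention (0.2/0.5/0.8).

Threshold: power ≥ 0.80 is conventionally adequate.
Power ≈ 0.02 → the study is underpowered (power < 0.80).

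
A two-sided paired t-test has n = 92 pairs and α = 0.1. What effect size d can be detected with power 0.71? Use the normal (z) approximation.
d ≈ 0.23

Minimum detectable effect (paired t-test, normal approximation):
d = (z_{α/2} + z_β) / √n
d = (1.645 + 0.553) / √92
d = 2.198 / 9.592
d ≈ 0.23

By Cohen's convention (0.2 small / 0.5 medium / 0.8 large): small effect.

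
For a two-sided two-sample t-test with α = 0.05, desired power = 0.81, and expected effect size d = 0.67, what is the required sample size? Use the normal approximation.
n = 36 per group

Sample size formula (two-sample t-test, normal approximation):
n = 2 · ((z_{α/2} + z_β) / d)²

z_{α/2} = 1.960 (for α = 0.05, two-sided)
z_β = 0.878 (for power = 0.81)
d = 0.67

n = 2 · ((1.960 + 0.878) / 0.67)²
n = 2 · (4.236)²
n ≈ 35.89
Round up to the next whole number: n = 36 per group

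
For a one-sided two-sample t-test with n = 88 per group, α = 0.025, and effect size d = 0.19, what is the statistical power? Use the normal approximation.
Power ≈ 0.24

Power calculation (two-sample t-test, normal approximation):
z_β = d · √(n/2) - z_α
z_β = 0.19 · √(88/2) - 1.960
z_β = 0.19 · 6.633 - 1.960
z_β = -0.700

Power = Φ(z_β) = Φ(-0.700) ≈ 0.242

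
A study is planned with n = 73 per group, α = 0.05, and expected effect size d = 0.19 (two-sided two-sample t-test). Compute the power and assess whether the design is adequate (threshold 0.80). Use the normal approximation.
Power ≈ 0.21; the study is underpowered (power < 0.80)

Power calculation (two-sample t-test, normal approximation):
z_β = d · √(n/2) - z_{α/2}
z_β = 0.19 · √(73/2) - 1.960
z_β = 0.19 · 6.042 - 1.960
z_β = -0.812

Power = Φ(z_β) = Φ(-0.812) ≈ 0.208

Effect size d = 0.19 is very small by Cohen's convention (0.2/0.5/0.8).

Threshold: power ≥ 0.80 is conventionally adequate.
Power ≈ 0.21 → the study is underpowered (power < 0.80).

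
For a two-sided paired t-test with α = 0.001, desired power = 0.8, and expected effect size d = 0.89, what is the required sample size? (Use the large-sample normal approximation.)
n = 22 pairs

Sample size formula (paired t-test, normal approximation):
n = ((z_{α/2} + z_β) / d)²

z_{α/2} = 3.291 (for α = 0.001, two-sided)
z_β = 0.842 (for power = 0.8)
d = 0.89

n = ((3.291 + 0.842) / 0.89)²
n = (4.644)²
n ≈ 21.57
Round up to the next whole number: n = 22 pairs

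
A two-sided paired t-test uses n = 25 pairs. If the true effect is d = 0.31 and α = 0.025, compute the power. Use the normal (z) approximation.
Power ≈ 0.24

Power calculation (paired t-test, normal approximation):
z_β = d · √n - z_{α/2}
z_β = 0.31 · √25 - 2.241
z_β = 0.31 · 5.000 - 2.241
z_β = -0.691

Power = Φ(z_β) = Φ(-0.691) ≈ 0.245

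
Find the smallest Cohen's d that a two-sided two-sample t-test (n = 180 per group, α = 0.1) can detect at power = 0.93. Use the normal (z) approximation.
d ≈ 0.33

Minimum detectable effect (two-sample t-test, normal approximation):
d = (z_{α/2} + z_β) / √(n/2)
d = (1.645 + 1.476) / √(180/2)
d = 3.121 / 9.487
d ≈ 0.33

By Cohen's convention (0.2 small / 0.5 medium / 0.8 large): small effect.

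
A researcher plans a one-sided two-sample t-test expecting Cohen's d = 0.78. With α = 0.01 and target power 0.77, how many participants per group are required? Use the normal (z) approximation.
n = 31 per group

Sample size formula (two-sample t-test, normal approximation):
n = 2 · ((z_α + z_β) / d)²

z_α = 2.326 (for α = 0.01, one-sided)
z_β = 0.739 (for power = 0.77)
d = 0.78

n = 2 · ((2.326 + 0.739) / 0.78)²
n = 2 · (3.929)²
n ≈ 30.87
Round up to the next whole number: n = 31 per group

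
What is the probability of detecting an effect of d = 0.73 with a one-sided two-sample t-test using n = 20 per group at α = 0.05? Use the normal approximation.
Power ≈ 0.75

Power calculation (two-sample t-test, normal approximation):
z_β = d · √(n/2) - z_α
z_β = 0.73 · √(20/2) - 1.645
z_β = 0.73 · 3.162 - 1.645
z_β = 0.664

Power = Φ(z_β) = Φ(0.664) ≈ 0.747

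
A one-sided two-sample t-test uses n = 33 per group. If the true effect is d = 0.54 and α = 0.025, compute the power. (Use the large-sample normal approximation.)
Power ≈ 0.59

Power calculation (two-sample t-test, normal approximation):
z_β = d · √(n/2) - z_α
z_β = 0.54 · √(33/2) - 1.960
z_β = 0.54 · 4.062 - 1.960
z_β = 0.234

Power = Φ(z_β) = Φ(0.234) ≈ 0.592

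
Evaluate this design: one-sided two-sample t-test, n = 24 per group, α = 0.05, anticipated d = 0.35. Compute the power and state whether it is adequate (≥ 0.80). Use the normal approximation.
Power ≈ 0.33; the study is underpowered (power < 0.80)

Power calculation (two-sample t-test, normal approximation):
z_β = d · √(n/2) - z_α
z_β = 0.35 · √(24/2) - 1.645
z_β = 0.35 · 3.464 - 1.645
z_β = -0.432

Power = Φ(z_β) = Φ(-0.432) ≈ 0.333

Effect size d = 0.35 is small by Cohen's convention (0.2/0.5/0.8).

Threshold: power ≥ 0.80 is conventionally adequate.
Power ≈ 0.33 → the study is underpowered (power < 0.80).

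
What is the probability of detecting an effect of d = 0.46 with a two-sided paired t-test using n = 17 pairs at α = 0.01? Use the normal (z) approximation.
Power ≈ 0.25

Power calculation (paired t-test, normal approximation):
z_β = d · √n - z_{α/2}
z_β = 0.46 · √17 - 2.576
z_β = 0.46 · 4.123 - 2.576
z_β = -0.679

Power = Φ(z_β) = Φ(-0.679) ≈ 0.249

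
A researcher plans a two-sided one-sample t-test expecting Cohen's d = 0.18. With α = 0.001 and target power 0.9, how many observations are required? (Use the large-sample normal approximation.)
n = 646

Sample size formula (one-sample t-test, normal approximation):
n = ((z_{α/2} + z_β) / d)²

z_{α/2} = 3.291 (for α = 0.001, two-sided)
z_β = 1.282 (for power = 0.9)
d = 0.18

n = ((3.291 + 1.282) / 0.18)²
n = (25.406)²
n ≈ 645.46
Round up to the next whole number: n = 646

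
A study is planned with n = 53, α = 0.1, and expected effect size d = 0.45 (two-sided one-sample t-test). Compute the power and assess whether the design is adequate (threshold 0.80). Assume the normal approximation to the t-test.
Power ≈ 0.95; the study is adequately powered (power ≥ 0.80)

Power calculation (one-sample t-test, normal approximation):
z_β = d · √n - z_{α/2}
z_β = 0.45 · √53 - 1.645
z_β = 0.45 · 7.280 - 1.645
z_β = 1.631

Power = Φ(z_β) = Φ(1.631) ≈ 0.949

Effect size d = 0.45 is small by Cohen's convention (0.2/0.5/0.8).

Threshold: power ≥ 0.80 is conventionally adequate.
Power ≈ 0.95 → the study is adequately powered (power ≥ 0.80).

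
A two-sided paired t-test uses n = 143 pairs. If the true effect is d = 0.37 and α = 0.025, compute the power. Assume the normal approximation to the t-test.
Power ≈ 0.99

Power calculation (paired t-test, normal approximation):
z_β = d · √n - z_{α/2}
z_β = 0.37 · √143 - 2.241
z_β = 0.37 · 11.958 - 2.241
z_β = 2.183

Power = Φ(z_β) = Φ(2.183) ≈ 0.985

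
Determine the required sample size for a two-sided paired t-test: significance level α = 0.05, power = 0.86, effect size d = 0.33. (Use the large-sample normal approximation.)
n = 85 pairs

Sample size formula (paired t-test, normal approximation):
n = ((z_{α/2} + z_β) / d)²

z_{α/2} = 1.960 (for α = 0.05, two-sided)
z_β = 1.080 (for power = 0.86)
d = 0.33

n = ((1.960 + 1.080) / 0.33)²
n = (9.212)²
n ≈ 84.86
Round up to the next whole number: n = 85 pairs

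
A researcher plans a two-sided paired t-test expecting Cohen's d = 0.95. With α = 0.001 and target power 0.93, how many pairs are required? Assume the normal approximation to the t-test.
n = 26 pairs

Sample size formula (paired t-test, normal approximation):
n = ((z_{α/2} + z_β) / d)²

z_{α/2} = 3.291 (for α = 0.001, two-sided)
z_β = 1.476 (for power = 0.93)
d = 0.95

n = ((3.291 + 1.476) / 0.95)²
n = (5.018)²
n ≈ 25.18
Round up to the next whole number: n = 26 pairs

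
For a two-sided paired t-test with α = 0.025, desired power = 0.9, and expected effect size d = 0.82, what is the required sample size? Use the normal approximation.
n = 19 pairs

Sample size formula (paired t-test, normal approximation):
n = ((z_{α/2} + z_β) / d)²

z_{α/2} = 2.241 (for α = 0.025, two-sided)
z_β = 1.282 (for power = 0.9)
d = 0.82

n = ((2.241 + 1.282) / 0.82)²
n = (4.296)²
n ≈ 18.46
Round up to the next whole number: n = 19 pairs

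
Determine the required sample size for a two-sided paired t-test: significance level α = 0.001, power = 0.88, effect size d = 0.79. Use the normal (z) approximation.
n = 32 pairs

Sample size formula (paired t-test, normal approximation):
n = ((z_{α/2} + z_β) / d)²

z_{α/2} = 3.291 (for α = 0.001, two-sided)
z_β = 1.175 (for power = 0.88)
d = 0.79

n = ((3.291 + 1.175) / 0.79)²
n = (5.653)²
n ≈ 31.96
Round up to the next whole number: n = 32 pairs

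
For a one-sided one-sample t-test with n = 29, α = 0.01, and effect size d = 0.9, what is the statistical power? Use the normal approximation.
Power ≈ 0.99

Power calculation (one-sample t-test, normal approximation):
z_β = d · √n - z_α
z_β = 0.9 · √29 - 2.326
z_β = 0.9 · 5.385 - 2.326
z_β = 2.520

Power = Φ(z_β) = Φ(2.520) ≈ 0.994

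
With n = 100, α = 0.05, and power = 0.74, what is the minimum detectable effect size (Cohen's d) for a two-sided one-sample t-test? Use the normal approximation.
d ≈ 0.26

Minimum detectable effect (one-sample t-test, normal approximation):
d = (z_{α/2} + z_β) / √n
d = (1.960 + 0.643) / √100
d = 2.603 / 10.000
d ≈ 0.26

By Cohen's convention (0.2 small / 0.5 medium / 0.8 large): small effect.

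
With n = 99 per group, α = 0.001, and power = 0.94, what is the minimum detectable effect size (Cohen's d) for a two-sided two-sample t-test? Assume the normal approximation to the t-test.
d ≈ 0.69

Minimum detectable effect (two-sample t-test, normal approximation):
d = (z_{α/2} + z_β) / √(n/2)
d = (3.291 + 1.555) / √(99/2)
d = 4.845 / 7.036
d ≈ 0.69

By Cohen's convention (0.2 small / 0.5 medium / 0.8 large): medium effect.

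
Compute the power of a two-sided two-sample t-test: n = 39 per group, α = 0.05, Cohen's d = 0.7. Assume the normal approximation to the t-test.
Power ≈ 0.87

Power calculation (two-sample t-test, normal approximation):
z_β = d · √(n/2) - z_{α/2}
z_β = 0.7 · √(39/2) - 1.960
z_β = 0.7 · 4.416 - 1.960
z_β = 1.131

Power = Φ(z_β) = Φ(1.131) ≈ 0.871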